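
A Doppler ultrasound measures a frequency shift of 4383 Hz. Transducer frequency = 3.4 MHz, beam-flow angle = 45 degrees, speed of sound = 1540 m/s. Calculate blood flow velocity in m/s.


v = fd * c / (2 * f0 * cos(theta))
v = 4383 * 1540 / (2 * 3.4000e+06 * cos(45))
v = 1.404 m/s


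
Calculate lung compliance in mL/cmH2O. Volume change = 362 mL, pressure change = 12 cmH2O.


C = dV / dP
C = 362 / 12
C = 30.17 mL/cmH2O


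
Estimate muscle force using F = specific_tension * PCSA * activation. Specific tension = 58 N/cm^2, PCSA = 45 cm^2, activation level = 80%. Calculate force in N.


F = sigma * PCSA * activation
F = 58 * 45 * 0.8
F = 2088 N


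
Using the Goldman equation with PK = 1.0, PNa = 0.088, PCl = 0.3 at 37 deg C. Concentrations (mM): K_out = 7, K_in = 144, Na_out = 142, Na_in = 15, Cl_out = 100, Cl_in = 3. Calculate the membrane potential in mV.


Vm = (RT/F)*ln((PK*Ko + PNa*Nao + PCl*Cli)/(PK*Ki + PNa*Nai + PCl*Clo))
Numer = 20.396, Denom = 175.32
Vm = -57.49 mV


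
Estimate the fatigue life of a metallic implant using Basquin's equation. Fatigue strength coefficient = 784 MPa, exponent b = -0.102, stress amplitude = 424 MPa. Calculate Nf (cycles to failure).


sigma_a = sigma_f' * (2Nf)^b
2Nf = (sigma_a/sigma_f')^(1/b)
2Nf = (424/784)^(1/-0.102)
2Nf = 414.15116
Nf = 207.1


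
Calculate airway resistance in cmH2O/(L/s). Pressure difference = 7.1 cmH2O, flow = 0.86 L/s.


R = dP / flow
R = 7.1 / 0.86
R = 8.256 cmH2O/(L/s)


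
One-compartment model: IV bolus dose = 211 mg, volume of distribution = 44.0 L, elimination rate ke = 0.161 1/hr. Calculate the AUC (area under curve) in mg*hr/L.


C0 = Dose/Vd = 211/44.0 = 4.79545 mg/L
AUC = C0/ke = 4.79545/0.161
AUC = 29.79 mg*hr/L


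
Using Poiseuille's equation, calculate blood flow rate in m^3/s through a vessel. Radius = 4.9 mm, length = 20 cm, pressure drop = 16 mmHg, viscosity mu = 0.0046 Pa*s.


Q = pi*r^4*dP / (8*mu*L)
r = 0.0049 m, L = 0.2 m
dP = 16 mmHg = 2133.152 Pa
Q = 5.2490e-04 m^3/s


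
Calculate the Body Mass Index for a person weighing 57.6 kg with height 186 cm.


BMI = weight / height^2
height = 186 cm = 1.86 m
BMI = 57.6 / 1.86^2
BMI = 16.65 kg/m^2


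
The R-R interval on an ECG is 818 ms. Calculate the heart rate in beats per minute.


HR = 60 / RR_interval(s)
RR = 818 ms = 0.818 s
HR = 60 / 0.818 = 73.35 bpm


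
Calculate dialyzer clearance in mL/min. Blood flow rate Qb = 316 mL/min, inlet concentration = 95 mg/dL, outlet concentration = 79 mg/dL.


K = Qb * (Cb_in - Cb_out) / Cb_in
K = 316 * (95 - 79) / 95
K = 53.22 mL/min


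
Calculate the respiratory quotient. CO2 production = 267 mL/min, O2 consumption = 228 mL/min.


RQ = VCO2 / VO2
RQ = 267 / 228
RQ = 1.171


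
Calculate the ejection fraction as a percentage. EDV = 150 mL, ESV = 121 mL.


SV = EDV - ESV = 150 - 121 = 29 mL
EF = SV/EDV * 100 = 29/150 * 100
EF = 19.33%


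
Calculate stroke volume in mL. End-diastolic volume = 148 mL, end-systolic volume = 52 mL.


SV = EDV - ESV
SV = 148 - 52
SV = 96 mL


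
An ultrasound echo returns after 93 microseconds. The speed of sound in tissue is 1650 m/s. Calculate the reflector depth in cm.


depth = c * t / 2
t = 93 us = 9.3000e-05 s
depth = 1650 * 9.3000e-05 / 2
depth = 0.076725 m = 7.6725 cm


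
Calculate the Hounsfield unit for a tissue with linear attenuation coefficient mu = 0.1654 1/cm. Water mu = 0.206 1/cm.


HU = ((mu_tissue - mu_water) / mu_water) * 1000
HU = ((0.1654 - 0.206) / 0.206) * 1000
HU = -197.1


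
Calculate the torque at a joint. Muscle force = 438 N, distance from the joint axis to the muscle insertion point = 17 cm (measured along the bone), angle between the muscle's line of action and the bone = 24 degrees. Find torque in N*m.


Torque = F * d * sin(theta)   (moment arm = d*sin(theta))
d = 17 cm = 0.17 m
Torque = 438 * 0.17 * sin(24)
Torque = 30.29 N*m


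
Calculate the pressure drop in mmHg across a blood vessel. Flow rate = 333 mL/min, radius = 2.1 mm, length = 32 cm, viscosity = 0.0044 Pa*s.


dP = 8*mu*L*Q / (pi*r^4)
Q = 333 mL/min = 5.55e-06 m^3/s
dP = 1023.2 Pa = 1023.2 / 133.322 mmHg = 7.675 mmHg


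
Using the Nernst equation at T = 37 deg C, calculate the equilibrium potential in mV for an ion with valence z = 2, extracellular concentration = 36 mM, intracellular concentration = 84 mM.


E = (RT/(zF)) * ln(C_out/C_in)
T = 37 + 273.15 = 310.15 K
E = (8.314 * 310.15 / (2 * 96485)) * ln(36/84)
E = -11.32 mV


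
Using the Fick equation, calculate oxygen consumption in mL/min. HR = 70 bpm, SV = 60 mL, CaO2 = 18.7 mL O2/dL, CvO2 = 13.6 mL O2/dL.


CO = HR*SV = 70*60/1000 = 4.2 L/min
a-v O2 diff = 18.7 - 13.6 = 5.1 mL/dL
VO2 = CO * (CaO2-CvO2) * 10 dL/L
VO2 = 4.2 * 5.1 * 10
VO2 = 214.2 mL/min


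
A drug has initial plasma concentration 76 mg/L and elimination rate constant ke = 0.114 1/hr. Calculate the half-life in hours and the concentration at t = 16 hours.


t_half = ln(2) / ke = 0.693147 / 0.114 = 6.08 hr
C(t) = C0 * exp(-ke*t) = 76 * exp(-0.114*16)
C(16) = 12.26 mg/L


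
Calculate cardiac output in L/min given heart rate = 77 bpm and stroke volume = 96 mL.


CO = HR * SV
CO = 77 * 96 / 1000
CO = 7.392 L/min


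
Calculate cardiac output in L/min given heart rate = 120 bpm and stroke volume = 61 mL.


CO = HR * SV
CO = 120 * 61 / 1000
CO = 7.32 L/min


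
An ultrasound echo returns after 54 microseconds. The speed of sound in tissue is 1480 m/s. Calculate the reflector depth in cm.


depth = c * t / 2
t = 54 us = 5.4000e-05 s
depth = 1480 * 5.4000e-05 / 2
depth = 0.03996 m = 3.996 cm


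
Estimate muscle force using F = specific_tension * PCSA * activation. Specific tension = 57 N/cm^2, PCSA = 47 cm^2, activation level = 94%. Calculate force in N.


F = sigma * PCSA * activation
F = 57 * 47 * 0.94
F = 2518 N


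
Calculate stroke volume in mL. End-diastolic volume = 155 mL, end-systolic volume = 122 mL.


SV = EDV - ESV
SV = 155 - 122
SV = 33 mL


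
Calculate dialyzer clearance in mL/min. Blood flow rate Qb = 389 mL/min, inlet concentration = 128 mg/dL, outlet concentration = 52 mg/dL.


K = Qb * (Cb_in - Cb_out) / Cb_in
K = 389 * (128 - 52) / 128
K = 231 mL/min


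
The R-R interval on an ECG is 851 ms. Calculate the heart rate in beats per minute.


HR = 60 / RR_interval(s)
RR = 851 ms = 0.851 s
HR = 60 / 0.851 = 70.51 bpm


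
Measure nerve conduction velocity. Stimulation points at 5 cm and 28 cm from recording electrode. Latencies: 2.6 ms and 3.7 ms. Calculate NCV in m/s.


Distance = (28 - 5) / 100 = 0.23 m
dt = (3.7 - 2.6) / 1000 = 0.0011 s
NCV = dist / dt = 209.1 m/s


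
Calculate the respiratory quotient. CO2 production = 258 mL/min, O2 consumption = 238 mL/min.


RQ = VCO2 / VO2
RQ = 258 / 238
RQ = 1.084


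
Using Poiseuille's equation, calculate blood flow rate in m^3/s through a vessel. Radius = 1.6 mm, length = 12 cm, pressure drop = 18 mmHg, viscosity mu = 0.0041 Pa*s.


Q = pi*r^4*dP / (8*mu*L)
r = 0.0016 m, L = 0.12 m
dP = 18 mmHg = 2399.796 Pa
Q = 1.2553e-05 m^3/s


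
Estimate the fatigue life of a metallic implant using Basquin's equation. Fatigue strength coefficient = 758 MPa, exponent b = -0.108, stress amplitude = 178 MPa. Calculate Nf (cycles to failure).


sigma_a = sigma_f' * (2Nf)^b
2Nf = (sigma_a/sigma_f')^(1/b)
2Nf = (178/758)^(1/-0.108)
2Nf = 670473.34
Nf = 3.352e+05


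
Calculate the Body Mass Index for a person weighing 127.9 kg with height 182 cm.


BMI = weight / height^2
height = 182 cm = 1.82 m
BMI = 127.9 / 1.82^2
BMI = 38.61 kg/m^2


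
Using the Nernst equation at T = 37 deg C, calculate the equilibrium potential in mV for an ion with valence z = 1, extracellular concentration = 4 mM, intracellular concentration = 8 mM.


E = (RT/(zF)) * ln(C_out/C_in)
T = 37 + 273.15 = 310.15 K
E = (8.314 * 310.15 / (1 * 96485)) * ln(4/8)
E = -18.52 mV


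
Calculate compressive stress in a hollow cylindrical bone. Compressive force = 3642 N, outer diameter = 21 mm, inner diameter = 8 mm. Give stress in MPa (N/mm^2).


A = pi*(r_o^2 - r_i^2)
r_o = 10.5 mm, r_i = 4 mm
A = 296.095 mm^2
sigma = F/A = 3642 / 296.095
sigma = 12.3 MPa


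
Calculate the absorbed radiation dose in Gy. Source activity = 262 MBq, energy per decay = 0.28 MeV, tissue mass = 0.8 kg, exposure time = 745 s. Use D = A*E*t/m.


A = 262 MBq = 2.6200e+08 Bq
E = 0.28 MeV = 4.4856e-14 J
D = A*E*t/m = 2.6200e+08*4.4856e-14*745/0.8
D = 0.01094 Gy


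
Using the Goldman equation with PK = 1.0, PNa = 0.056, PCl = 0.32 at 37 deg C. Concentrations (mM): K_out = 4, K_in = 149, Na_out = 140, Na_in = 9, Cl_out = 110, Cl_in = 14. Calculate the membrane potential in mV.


Vm = (RT/F)*ln((PK*Ko + PNa*Nao + PCl*Cli)/(PK*Ki + PNa*Nai + PCl*Clo))
Numer = 16.32, Denom = 184.704
Vm = -64.85 mV


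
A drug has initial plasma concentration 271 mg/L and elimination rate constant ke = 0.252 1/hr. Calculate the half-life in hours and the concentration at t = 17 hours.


t_half = ln(2) / ke = 0.693147 / 0.252 = 2.751 hr
C(t) = C0 * exp(-ke*t) = 271 * exp(-0.252*17)
C(17) = 3.736 mg/L


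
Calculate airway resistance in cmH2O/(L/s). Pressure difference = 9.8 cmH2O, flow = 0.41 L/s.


R = dP / flow
R = 9.8 / 0.41
R = 23.9 cmH2O/(L/s)


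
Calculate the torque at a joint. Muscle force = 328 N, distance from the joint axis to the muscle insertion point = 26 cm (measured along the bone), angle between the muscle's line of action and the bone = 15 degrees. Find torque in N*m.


Torque = F * d * sin(theta)   (moment arm = d*sin(theta))
d = 26 cm = 0.26 m
Torque = 328 * 0.26 * sin(15)
Torque = 22.07 N*m


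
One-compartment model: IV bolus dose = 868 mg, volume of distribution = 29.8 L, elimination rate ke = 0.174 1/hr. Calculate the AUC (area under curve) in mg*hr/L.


C0 = Dose/Vd = 868/29.8 = 29.1275 mg/L
AUC = C0/ke = 29.1275/0.174
AUC = 167.4 mg*hr/L


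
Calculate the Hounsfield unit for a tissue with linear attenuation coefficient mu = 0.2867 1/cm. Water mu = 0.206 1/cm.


HU = ((mu_tissue - mu_water) / mu_water) * 1000
HU = ((0.2867 - 0.206) / 0.206) * 1000
HU = 391.7


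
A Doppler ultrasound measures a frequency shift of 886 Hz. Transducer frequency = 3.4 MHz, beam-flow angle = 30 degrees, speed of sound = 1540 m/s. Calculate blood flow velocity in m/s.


v = fd * c / (2 * f0 * cos(theta))
v = 886 * 1540 / (2 * 3.4000e+06 * cos(30))
v = 0.2317 m/s


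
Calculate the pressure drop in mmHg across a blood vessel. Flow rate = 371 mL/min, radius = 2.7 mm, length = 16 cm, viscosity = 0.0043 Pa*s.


dP = 8*mu*L*Q / (pi*r^4)
Q = 371 mL/min = 6.18333e-06 m^3/s
dP = 203.843 Pa = 203.843 / 133.322 mmHg = 1.529 mmHg


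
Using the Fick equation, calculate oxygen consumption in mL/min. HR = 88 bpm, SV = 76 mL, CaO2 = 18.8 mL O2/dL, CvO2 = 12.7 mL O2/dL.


CO = HR*SV = 88*76/1000 = 6.688 L/min
a-v O2 diff = 18.8 - 12.7 = 6.1 mL/dL
VO2 = CO * (CaO2-CvO2) * 10 dL/L
VO2 = 6.688 * 6.1 * 10
VO2 = 408 mL/min


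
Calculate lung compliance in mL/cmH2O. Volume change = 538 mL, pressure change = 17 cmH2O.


C = dV / dP
C = 538 / 17
C = 31.65 mL/cmH2O


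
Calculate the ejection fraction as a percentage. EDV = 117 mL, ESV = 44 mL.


SV = EDV - ESV = 117 - 44 = 73 mL
EF = SV/EDV * 100 = 73/117 * 100
EF = 62.39%


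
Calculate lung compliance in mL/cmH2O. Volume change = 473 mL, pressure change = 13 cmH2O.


C = dV / dP
C = 473 / 13
C = 36.38 mL/cmH2O


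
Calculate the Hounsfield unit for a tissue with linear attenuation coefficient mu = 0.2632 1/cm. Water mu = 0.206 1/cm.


HU = ((mu_tissue - mu_water) / mu_water) * 1000
HU = ((0.2632 - 0.206) / 0.206) * 1000
HU = 277.7


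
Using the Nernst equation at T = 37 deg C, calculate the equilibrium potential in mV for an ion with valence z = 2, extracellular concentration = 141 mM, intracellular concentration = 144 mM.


E = (RT/(zF)) * ln(C_out/C_in)
T = 37 + 273.15 = 310.15 K
E = (8.314 * 310.15 / (2 * 96485)) * ln(141/144)
E = -0.2813 mV


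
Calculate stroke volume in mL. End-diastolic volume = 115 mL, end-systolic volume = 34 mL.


SV = EDV - ESV
SV = 115 - 34
SV = 81 mL


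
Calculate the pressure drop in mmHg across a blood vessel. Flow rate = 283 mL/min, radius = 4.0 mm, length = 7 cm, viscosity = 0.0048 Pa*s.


dP = 8*mu*L*Q / (pi*r^4)
Q = 283 mL/min = 4.71667e-06 m^3/s
dP = 15.7643 Pa = 15.7643 / 133.322 mmHg = 0.1182 mmHg


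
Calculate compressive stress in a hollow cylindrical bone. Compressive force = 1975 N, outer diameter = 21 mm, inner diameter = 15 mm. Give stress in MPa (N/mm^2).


A = pi*(r_o^2 - r_i^2)
r_o = 10.5 mm, r_i = 7.5 mm
A = 169.646 mm^2
sigma = F/A = 1975 / 169.646
sigma = 11.64 MPa


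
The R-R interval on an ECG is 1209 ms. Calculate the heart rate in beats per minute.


HR = 60 / RR_interval(s)
RR = 1209 ms = 1.209 s
HR = 60 / 1.209 = 49.63 bpm


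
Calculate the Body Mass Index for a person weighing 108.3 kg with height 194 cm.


BMI = weight / height^2
height = 194 cm = 1.94 m
BMI = 108.3 / 1.94^2
BMI = 28.78 kg/m^2


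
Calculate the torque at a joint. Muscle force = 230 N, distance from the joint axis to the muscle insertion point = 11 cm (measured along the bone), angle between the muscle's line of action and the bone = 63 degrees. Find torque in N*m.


Torque = F * d * sin(theta)   (moment arm = d*sin(theta))
d = 11 cm = 0.11 m
Torque = 230 * 0.11 * sin(63)
Torque = 22.54 N*m


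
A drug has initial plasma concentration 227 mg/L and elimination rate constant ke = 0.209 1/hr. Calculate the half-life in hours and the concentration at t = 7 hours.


t_half = ln(2) / ke = 0.693147 / 0.209 = 3.316 hr
C(t) = C0 * exp(-ke*t) = 227 * exp(-0.209*7)
C(7) = 52.56 mg/L


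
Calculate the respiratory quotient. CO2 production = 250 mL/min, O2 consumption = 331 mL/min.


RQ = VCO2 / VO2
RQ = 250 / 331
RQ = 0.7553


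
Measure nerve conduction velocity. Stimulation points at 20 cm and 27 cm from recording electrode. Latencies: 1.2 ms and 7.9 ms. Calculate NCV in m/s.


Distance = (27 - 20) / 100 = 0.07 m
dt = (7.9 - 1.2) / 1000 = 0.0067 s
NCV = dist / dt = 10.45 m/s


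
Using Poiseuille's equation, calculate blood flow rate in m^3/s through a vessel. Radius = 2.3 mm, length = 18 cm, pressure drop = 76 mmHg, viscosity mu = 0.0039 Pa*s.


Q = pi*r^4*dP / (8*mu*L)
r = 0.0023 m, L = 0.18 m
dP = 76 mmHg = 10132.472 Pa
Q = 1.5862e-04 m^3/s


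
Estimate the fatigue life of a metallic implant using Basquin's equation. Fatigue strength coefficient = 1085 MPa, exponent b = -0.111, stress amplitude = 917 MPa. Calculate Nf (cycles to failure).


sigma_a = sigma_f' * (2Nf)^b
2Nf = (sigma_a/sigma_f')^(1/b)
2Nf = (917/1085)^(1/-0.111)
2Nf = 4.5519955
Nf = 2.276


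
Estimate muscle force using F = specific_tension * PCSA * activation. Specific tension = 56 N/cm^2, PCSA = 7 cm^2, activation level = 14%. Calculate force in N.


F = sigma * PCSA * activation
F = 56 * 7 * 0.14
F = 54.88 N


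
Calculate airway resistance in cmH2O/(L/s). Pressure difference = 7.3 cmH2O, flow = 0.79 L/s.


R = dP / flow
R = 7.3 / 0.79
R = 9.241 cmH2O/(L/s)


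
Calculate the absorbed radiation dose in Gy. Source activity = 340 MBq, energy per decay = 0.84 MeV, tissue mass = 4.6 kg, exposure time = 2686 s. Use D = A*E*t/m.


A = 340 MBq = 3.4000e+08 Bq
E = 0.84 MeV = 1.34568e-13 J
D = A*E*t/m = 3.4000e+08*1.34568e-13*2686/4.6
D = 0.02672 Gy


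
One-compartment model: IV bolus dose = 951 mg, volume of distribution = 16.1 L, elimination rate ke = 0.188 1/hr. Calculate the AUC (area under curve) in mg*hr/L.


C0 = Dose/Vd = 951/16.1 = 59.0683 mg/L
AUC = C0/ke = 59.0683/0.188
AUC = 314.2 mg*hr/L


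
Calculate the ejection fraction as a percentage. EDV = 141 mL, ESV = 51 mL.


SV = EDV - ESV = 141 - 51 = 90 mL
EF = SV/EDV * 100 = 90/141 * 100
EF = 63.83%


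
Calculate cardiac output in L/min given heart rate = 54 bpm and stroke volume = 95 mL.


CO = HR * SV
CO = 54 * 95 / 1000
CO = 5.13 L/min


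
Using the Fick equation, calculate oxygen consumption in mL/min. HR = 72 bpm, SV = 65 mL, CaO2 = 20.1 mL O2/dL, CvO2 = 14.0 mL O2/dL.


CO = HR*SV = 72*65/1000 = 4.68 L/min
a-v O2 diff = 20.1 - 14.0 = 6.1 mL/dL
VO2 = CO * (CaO2-CvO2) * 10 dL/L
VO2 = 4.68 * 6.1 * 10
VO2 = 285.5 mL/min


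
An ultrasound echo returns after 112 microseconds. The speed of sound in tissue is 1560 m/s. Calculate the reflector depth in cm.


depth = c * t / 2
t = 112 us = 1.1200e-04 s
depth = 1560 * 1.1200e-04 / 2
depth = 0.08736 m = 8.736 cm


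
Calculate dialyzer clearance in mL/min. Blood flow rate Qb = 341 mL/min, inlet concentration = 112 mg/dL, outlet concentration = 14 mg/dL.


K = Qb * (Cb_in - Cb_out) / Cb_in
K = 341 * (112 - 14) / 112
K = 298.4 mL/min


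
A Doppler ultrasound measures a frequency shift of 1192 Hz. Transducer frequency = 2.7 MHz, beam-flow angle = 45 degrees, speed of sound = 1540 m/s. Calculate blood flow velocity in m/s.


v = fd * c / (2 * f0 * cos(theta))
v = 1192 * 1540 / (2 * 2.7000e+06 * cos(45))
v = 0.4807 m/s


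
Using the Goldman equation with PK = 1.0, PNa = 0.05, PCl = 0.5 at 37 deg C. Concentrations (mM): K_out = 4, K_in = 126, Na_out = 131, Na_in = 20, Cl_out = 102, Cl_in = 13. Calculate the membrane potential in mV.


Vm = (RT/F)*ln((PK*Ko + PNa*Nao + PCl*Cli)/(PK*Ki + PNa*Nai + PCl*Clo))
Numer = 17.05, Denom = 178
Vm = -62.69 mV


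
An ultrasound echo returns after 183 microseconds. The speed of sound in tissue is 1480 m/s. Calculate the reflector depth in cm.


depth = c * t / 2
t = 183 us = 1.8300e-04 s
depth = 1480 * 1.8300e-04 / 2
depth = 0.13542 m = 13.542 cm


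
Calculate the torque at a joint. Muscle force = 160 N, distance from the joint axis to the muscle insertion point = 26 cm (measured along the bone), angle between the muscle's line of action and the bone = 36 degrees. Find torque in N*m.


Torque = F * d * sin(theta)   (moment arm = d*sin(theta))
d = 26 cm = 0.26 m
Torque = 160 * 0.26 * sin(36)
Torque = 24.45 N*m


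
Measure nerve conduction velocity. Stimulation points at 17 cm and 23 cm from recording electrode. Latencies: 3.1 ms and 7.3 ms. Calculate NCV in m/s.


Distance = (23 - 17) / 100 = 0.06 m
dt = (7.3 - 3.1) / 1000 = 0.0042 s
NCV = dist / dt = 14.29 m/s


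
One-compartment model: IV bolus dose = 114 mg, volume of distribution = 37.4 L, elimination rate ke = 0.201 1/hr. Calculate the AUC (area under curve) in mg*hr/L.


C0 = Dose/Vd = 114/37.4 = 3.04813 mg/L
AUC = C0/ke = 3.04813/0.201
AUC = 15.16 mg*hr/L


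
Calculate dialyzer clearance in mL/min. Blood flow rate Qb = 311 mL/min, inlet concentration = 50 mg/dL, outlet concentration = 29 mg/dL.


K = Qb * (Cb_in - Cb_out) / Cb_in
K = 311 * (50 - 29) / 50
K = 130.6 mL/min


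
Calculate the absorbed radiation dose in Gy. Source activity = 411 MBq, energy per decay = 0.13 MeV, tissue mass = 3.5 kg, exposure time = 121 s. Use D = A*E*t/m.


A = 411 MBq = 4.1100e+08 Bq
E = 0.13 MeV = 2.0826e-14 J
D = A*E*t/m = 4.1100e+08*2.0826e-14*121/3.5
D = 2.9591e-04 Gy


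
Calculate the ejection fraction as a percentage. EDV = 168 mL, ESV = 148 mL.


SV = EDV - ESV = 168 - 148 = 20 mL
EF = SV/EDV * 100 = 20/168 * 100
EF = 11.9%


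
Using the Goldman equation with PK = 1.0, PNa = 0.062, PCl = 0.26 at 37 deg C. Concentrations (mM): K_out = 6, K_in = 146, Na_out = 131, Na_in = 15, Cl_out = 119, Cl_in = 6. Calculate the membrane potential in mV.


Vm = (RT/F)*ln((PK*Ko + PNa*Nao + PCl*Cli)/(PK*Ki + PNa*Nai + PCl*Clo))
Numer = 15.682, Denom = 177.87
Vm = -64.9 mV


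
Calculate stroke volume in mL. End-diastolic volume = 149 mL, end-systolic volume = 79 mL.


SV = EDV - ESV
SV = 149 - 79
SV = 70 mL


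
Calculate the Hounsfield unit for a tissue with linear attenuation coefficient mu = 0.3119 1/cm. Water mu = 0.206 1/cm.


HU = ((mu_tissue - mu_water) / mu_water) * 1000
HU = ((0.3119 - 0.206) / 0.206) * 1000
HU = 514.1


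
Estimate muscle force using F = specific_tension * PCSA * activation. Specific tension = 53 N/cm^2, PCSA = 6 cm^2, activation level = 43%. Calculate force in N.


F = sigma * PCSA * activation
F = 53 * 6 * 0.43
F = 136.7 N


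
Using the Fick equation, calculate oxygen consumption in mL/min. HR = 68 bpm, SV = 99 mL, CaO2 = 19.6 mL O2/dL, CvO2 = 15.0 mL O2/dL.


CO = HR*SV = 68*99/1000 = 6.732 L/min
a-v O2 diff = 19.6 - 15.0 = 4.6 mL/dL
VO2 = CO * (CaO2-CvO2) * 10 dL/L
VO2 = 6.732 * 4.6 * 10
VO2 = 309.7 mL/min


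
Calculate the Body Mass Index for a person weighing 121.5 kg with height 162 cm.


BMI = weight / height^2
height = 162 cm = 1.62 m
BMI = 121.5 / 1.62^2
BMI = 46.3 kg/m^2


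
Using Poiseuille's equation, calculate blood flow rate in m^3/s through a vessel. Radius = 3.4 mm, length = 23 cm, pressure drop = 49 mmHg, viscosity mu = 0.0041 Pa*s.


Q = pi*r^4*dP / (8*mu*L)
r = 0.0034 m, L = 0.23 m
dP = 49 mmHg = 6532.778 Pa
Q = 3.6355e-04 m^3/s


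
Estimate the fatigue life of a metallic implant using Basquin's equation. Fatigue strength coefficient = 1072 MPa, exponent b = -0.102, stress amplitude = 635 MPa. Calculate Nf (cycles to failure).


sigma_a = sigma_f' * (2Nf)^b
2Nf = (sigma_a/sigma_f')^(1/b)
2Nf = (635/1072)^(1/-0.102)
2Nf = 169.67515
Nf = 84.84


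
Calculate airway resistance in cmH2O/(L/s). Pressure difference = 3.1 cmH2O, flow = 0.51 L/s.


R = dP / flow
R = 3.1 / 0.51
R = 6.078 cmH2O/(L/s)


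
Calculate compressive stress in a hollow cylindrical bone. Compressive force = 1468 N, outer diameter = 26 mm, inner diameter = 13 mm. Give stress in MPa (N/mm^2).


A = pi*(r_o^2 - r_i^2)
r_o = 13 mm, r_i = 6.5 mm
A = 398.197 mm^2
sigma = F/A = 1468 / 398.197
sigma = 3.687 MPa


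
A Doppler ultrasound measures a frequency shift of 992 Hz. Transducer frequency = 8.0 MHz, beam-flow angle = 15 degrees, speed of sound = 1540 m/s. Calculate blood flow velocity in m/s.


v = fd * c / (2 * f0 * cos(theta))
v = 992 * 1540 / (2 * 8.0000e+06 * cos(15))
v = 0.09885 m/s


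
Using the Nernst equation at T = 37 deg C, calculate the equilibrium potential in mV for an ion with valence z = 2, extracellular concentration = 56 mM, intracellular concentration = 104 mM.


E = (RT/(zF)) * ln(C_out/C_in)
T = 37 + 273.15 = 310.15 K
E = (8.314 * 310.15 / (2 * 96485)) * ln(56/104)
E = -8.272 mV


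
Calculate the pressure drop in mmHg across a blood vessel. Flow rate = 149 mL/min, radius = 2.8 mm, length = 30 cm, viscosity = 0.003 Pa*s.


dP = 8*mu*L*Q / (pi*r^4)
Q = 149 mL/min = 2.48333e-06 m^3/s
dP = 92.5944 Pa = 92.5944 / 133.322 mmHg = 0.6945 mmHg


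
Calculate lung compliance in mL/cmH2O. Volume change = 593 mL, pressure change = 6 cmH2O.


C = dV / dP
C = 593 / 6
C = 98.83 mL/cmH2O


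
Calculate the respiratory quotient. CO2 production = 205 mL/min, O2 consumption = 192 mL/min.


RQ = VCO2 / VO2
RQ = 205 / 192
RQ = 1.068


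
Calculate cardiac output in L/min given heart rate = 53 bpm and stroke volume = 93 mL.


CO = HR * SV
CO = 53 * 93 / 1000
CO = 4.929 L/min


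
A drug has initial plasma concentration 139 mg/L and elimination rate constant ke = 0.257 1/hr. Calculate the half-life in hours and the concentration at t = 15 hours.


t_half = ln(2) / ke = 0.693147 / 0.257 = 2.697 hr
C(t) = C0 * exp(-ke*t) = 139 * exp(-0.257*15)
C(15) = 2.943 mg/L


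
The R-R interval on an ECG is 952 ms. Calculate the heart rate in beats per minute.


HR = 60 / RR_interval(s)
RR = 952 ms = 0.952 s
HR = 60 / 0.952 = 63.03 bpm


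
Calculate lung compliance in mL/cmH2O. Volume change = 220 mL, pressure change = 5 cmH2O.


C = dV / dP
C = 220 / 5
C = 44 mL/cmH2O


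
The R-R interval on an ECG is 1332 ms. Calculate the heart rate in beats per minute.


HR = 60 / RR_interval(s)
RR = 1332 ms = 1.332 s
HR = 60 / 1.332 = 45.05 bpm


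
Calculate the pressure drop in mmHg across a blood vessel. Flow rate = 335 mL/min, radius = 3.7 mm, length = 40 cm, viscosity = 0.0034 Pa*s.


dP = 8*mu*L*Q / (pi*r^4)
Q = 335 mL/min = 5.58333e-06 m^3/s
dP = 103.173 Pa = 103.173 / 133.322 mmHg = 0.7739 mmHg


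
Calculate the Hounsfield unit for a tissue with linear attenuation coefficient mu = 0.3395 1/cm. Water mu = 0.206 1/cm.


HU = ((mu_tissue - mu_water) / mu_water) * 1000
HU = ((0.3395 - 0.206) / 0.206) * 1000
HU = 648.1


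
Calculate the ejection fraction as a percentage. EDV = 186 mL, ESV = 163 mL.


SV = EDV - ESV = 186 - 163 = 23 mL
EF = SV/EDV * 100 = 23/186 * 100
EF = 12.37%


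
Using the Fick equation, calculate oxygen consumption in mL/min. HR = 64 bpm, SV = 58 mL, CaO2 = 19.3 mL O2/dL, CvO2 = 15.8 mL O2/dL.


CO = HR*SV = 64*58/1000 = 3.712 L/min
a-v O2 diff = 19.3 - 15.8 = 3.5 mL/dL
VO2 = CO * (CaO2-CvO2) * 10 dL/L
VO2 = 3.712 * 3.5 * 10
VO2 = 129.9 mL/min


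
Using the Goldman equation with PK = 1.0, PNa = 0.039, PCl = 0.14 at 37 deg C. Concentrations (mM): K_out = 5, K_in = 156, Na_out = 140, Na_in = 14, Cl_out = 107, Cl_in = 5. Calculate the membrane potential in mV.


Vm = (RT/F)*ln((PK*Ko + PNa*Nao + PCl*Cli)/(PK*Ki + PNa*Nai + PCl*Clo))
Numer = 11.16, Denom = 171.526
Vm = -73.02 mV


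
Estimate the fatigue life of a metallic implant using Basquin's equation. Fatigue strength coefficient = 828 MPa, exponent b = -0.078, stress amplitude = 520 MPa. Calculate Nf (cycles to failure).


sigma_a = sigma_f' * (2Nf)^b
2Nf = (sigma_a/sigma_f')^(1/b)
2Nf = (520/828)^(1/-0.078)
2Nf = 389.12547
Nf = 194.6


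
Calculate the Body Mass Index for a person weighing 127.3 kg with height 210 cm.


BMI = weight / height^2
height = 210 cm = 2.1 m
BMI = 127.3 / 2.1^2
BMI = 28.87 kg/m^2


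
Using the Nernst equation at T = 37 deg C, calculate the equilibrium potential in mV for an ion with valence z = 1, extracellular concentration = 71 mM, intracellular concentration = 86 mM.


E = (RT/(zF)) * ln(C_out/C_in)
T = 37 + 273.15 = 310.15 K
E = (8.314 * 310.15 / (1 * 96485)) * ln(71/86)
E = -5.122 mV


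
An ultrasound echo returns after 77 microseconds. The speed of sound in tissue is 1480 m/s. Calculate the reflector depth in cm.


depth = c * t / 2
t = 77 us = 7.7000e-05 s
depth = 1480 * 7.7000e-05 / 2
depth = 0.05698 m = 5.698 cm


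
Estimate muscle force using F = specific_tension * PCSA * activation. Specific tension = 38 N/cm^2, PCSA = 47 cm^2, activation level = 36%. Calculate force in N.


F = sigma * PCSA * activation
F = 38 * 47 * 0.36
F = 643 N


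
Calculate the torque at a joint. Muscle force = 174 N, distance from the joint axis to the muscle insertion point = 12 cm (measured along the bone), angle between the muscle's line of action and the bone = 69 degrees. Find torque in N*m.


Torque = F * d * sin(theta)   (moment arm = d*sin(theta))
d = 12 cm = 0.12 m
Torque = 174 * 0.12 * sin(69)
Torque = 19.49 N*m


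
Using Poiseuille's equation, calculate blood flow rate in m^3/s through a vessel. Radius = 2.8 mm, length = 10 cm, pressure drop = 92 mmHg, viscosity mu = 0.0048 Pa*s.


Q = pi*r^4*dP / (8*mu*L)
r = 0.0028 m, L = 0.1 m
dP = 92 mmHg = 12265.624 Pa
Q = 6.1679e-04 m^3/s


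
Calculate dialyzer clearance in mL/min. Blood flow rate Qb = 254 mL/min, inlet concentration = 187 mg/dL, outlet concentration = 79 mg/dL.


K = Qb * (Cb_in - Cb_out) / Cb_in
K = 254 * (187 - 79) / 187
K = 146.7 mL/min


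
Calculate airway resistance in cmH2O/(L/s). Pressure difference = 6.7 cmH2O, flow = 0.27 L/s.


R = dP / flow
R = 6.7 / 0.27
R = 24.81 cmH2O/(L/s)


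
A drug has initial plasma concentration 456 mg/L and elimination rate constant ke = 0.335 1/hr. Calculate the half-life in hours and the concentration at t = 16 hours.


t_half = ln(2) / ke = 0.693147 / 0.335 = 2.069 hr
C(t) = C0 * exp(-ke*t) = 456 * exp(-0.335*16)
C(16) = 2.144 mg/L


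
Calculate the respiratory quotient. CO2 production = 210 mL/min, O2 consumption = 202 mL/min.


RQ = VCO2 / VO2
RQ = 210 / 202
RQ = 1.04


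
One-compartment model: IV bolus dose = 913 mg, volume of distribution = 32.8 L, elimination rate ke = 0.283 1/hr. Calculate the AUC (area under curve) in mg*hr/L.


C0 = Dose/Vd = 913/32.8 = 27.8354 mg/L
AUC = C0/ke = 27.8354/0.283
AUC = 98.36 mg*hr/L


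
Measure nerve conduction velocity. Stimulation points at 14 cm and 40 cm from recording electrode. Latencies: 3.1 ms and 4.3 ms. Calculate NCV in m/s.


Distance = (40 - 14) / 100 = 0.26 m
dt = (4.3 - 3.1) / 1000 = 0.0012 s
NCV = dist / dt = 216.7 m/s


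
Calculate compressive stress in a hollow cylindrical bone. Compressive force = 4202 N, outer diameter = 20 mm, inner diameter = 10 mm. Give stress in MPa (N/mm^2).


A = pi*(r_o^2 - r_i^2)
r_o = 10 mm, r_i = 5 mm
A = 235.619 mm^2
sigma = F/A = 4202 / 235.619
sigma = 17.83 MPa


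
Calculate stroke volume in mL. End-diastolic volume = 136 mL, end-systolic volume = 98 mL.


SV = EDV - ESV
SV = 136 - 98
SV = 38 mL


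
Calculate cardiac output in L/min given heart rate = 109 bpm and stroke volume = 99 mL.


CO = HR * SV
CO = 109 * 99 / 1000
CO = 10.79 L/min


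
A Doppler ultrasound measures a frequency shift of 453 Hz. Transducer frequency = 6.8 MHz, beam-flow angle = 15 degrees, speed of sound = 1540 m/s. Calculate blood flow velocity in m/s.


v = fd * c / (2 * f0 * cos(theta))
v = 453 * 1540 / (2 * 6.8000e+06 * cos(15))
v = 0.05311 m/s


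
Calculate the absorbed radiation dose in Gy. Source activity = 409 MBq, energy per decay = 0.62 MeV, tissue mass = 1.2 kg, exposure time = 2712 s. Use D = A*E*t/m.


A = 409 MBq = 4.0900e+08 Bq
E = 0.62 MeV = 9.9324e-14 J
D = A*E*t/m = 4.0900e+08*9.9324e-14*2712/1.2
D = 0.09181 Gy


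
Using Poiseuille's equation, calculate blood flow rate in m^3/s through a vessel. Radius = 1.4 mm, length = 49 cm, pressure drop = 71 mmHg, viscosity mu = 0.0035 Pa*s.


Q = pi*r^4*dP / (8*mu*L)
r = 0.0014 m, L = 0.49 m
dP = 71 mmHg = 9465.862 Pa
Q = 8.3266e-06 m^3/s


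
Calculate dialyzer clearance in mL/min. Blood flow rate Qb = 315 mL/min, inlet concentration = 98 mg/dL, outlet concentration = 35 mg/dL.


K = Qb * (Cb_in - Cb_out) / Cb_in
K = 315 * (98 - 35) / 98
K = 202.5 mL/min


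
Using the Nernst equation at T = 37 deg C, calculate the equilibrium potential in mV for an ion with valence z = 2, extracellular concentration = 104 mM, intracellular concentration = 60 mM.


E = (RT/(zF)) * ln(C_out/C_in)
T = 37 + 273.15 = 310.15 K
E = (8.314 * 310.15 / (2 * 96485)) * ln(104/60)
E = 7.35 mV


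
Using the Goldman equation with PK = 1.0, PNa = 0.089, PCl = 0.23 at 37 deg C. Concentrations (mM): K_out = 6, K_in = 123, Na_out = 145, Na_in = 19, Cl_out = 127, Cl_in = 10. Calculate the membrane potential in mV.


Vm = (RT/F)*ln((PK*Ko + PNa*Nao + PCl*Cli)/(PK*Ki + PNa*Nai + PCl*Clo))
Numer = 21.205, Denom = 153.901
Vm = -52.97 mV


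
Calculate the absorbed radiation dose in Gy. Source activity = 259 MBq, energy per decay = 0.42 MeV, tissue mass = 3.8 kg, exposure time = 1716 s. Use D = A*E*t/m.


A = 259 MBq = 2.5900e+08 Bq
E = 0.42 MeV = 6.7284e-14 J
D = A*E*t/m = 2.5900e+08*6.7284e-14*1716/3.8
D = 0.007869 Gy


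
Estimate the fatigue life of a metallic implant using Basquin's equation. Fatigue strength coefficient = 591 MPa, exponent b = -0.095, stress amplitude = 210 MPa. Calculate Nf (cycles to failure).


sigma_a = sigma_f' * (2Nf)^b
2Nf = (sigma_a/sigma_f')^(1/b)
2Nf = (210/591)^(1/-0.095)
2Nf = 53726.857
Nf = 2.686e+04


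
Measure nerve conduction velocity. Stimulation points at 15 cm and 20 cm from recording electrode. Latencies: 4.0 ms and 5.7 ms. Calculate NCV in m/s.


Distance = (20 - 15) / 100 = 0.05 m
dt = (5.7 - 4.0) / 1000 = 0.0017 s
NCV = dist / dt = 29.41 m/s


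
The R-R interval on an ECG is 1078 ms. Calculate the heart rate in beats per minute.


HR = 60 / RR_interval(s)
RR = 1078 ms = 1.078 s
HR = 60 / 1.078 = 55.66 bpm


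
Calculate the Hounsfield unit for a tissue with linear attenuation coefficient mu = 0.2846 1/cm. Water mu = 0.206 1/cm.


HU = ((mu_tissue - mu_water) / mu_water) * 1000
HU = ((0.2846 - 0.206) / 0.206) * 1000
HU = 381.6


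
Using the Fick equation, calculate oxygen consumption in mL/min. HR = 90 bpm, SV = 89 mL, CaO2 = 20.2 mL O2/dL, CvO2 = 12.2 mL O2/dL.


CO = HR*SV = 90*89/1000 = 8.01 L/min
a-v O2 diff = 20.2 - 12.2 = 8 mL/dL
VO2 = CO * (CaO2-CvO2) * 10 dL/L
VO2 = 8.01 * 8 * 10
VO2 = 640.8 mL/min


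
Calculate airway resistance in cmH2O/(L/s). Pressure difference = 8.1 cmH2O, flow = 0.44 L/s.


R = dP / flow
R = 8.1 / 0.44
R = 18.41 cmH2O/(L/s)


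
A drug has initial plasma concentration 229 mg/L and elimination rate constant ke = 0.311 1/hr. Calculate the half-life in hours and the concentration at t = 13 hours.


t_half = ln(2) / ke = 0.693147 / 0.311 = 2.229 hr
C(t) = C0 * exp(-ke*t) = 229 * exp(-0.311*13)
C(13) = 4.018 mg/L


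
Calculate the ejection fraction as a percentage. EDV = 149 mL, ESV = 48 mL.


SV = EDV - ESV = 149 - 48 = 101 mL
EF = SV/EDV * 100 = 101/149 * 100
EF = 67.79%


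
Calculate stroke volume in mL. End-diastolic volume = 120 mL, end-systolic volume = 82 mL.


SV = EDV - ESV
SV = 120 - 82
SV = 38 mL


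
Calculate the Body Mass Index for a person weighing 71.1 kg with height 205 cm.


BMI = weight / height^2
height = 205 cm = 2.05 m
BMI = 71.1 / 2.05^2
BMI = 16.92 kg/m^2


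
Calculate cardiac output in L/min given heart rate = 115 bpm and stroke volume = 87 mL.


CO = HR * SV
CO = 115 * 87 / 1000
CO = 10.01 L/min


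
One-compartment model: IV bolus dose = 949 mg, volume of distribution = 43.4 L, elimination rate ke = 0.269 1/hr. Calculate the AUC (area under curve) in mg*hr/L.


C0 = Dose/Vd = 949/43.4 = 21.8664 mg/L
AUC = C0/ke = 21.8664/0.269
AUC = 81.29 mg*hr/L


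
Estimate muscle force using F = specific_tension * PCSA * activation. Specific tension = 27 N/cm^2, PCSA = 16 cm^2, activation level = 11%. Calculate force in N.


F = sigma * PCSA * activation
F = 27 * 16 * 0.11
F = 47.52 N


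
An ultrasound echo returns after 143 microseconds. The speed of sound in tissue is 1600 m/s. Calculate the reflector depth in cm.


depth = c * t / 2
t = 143 us = 1.4300e-04 s
depth = 1600 * 1.4300e-04 / 2
depth = 0.1144 m = 11.44 cm


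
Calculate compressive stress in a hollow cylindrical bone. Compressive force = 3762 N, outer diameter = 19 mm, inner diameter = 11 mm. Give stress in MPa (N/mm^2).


A = pi*(r_o^2 - r_i^2)
r_o = 9.5 mm, r_i = 5.5 mm
A = 188.496 mm^2
sigma = F/A = 3762 / 188.496
sigma = 19.96 MPa


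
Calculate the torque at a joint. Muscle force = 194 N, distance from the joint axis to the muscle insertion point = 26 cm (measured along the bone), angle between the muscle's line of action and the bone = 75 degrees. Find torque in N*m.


Torque = F * d * sin(theta)   (moment arm = d*sin(theta))
d = 26 cm = 0.26 m
Torque = 194 * 0.26 * sin(75)
Torque = 48.72 N*m


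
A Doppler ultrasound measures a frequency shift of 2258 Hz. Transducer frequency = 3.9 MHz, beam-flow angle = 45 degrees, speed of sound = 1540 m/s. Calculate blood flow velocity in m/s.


v = fd * c / (2 * f0 * cos(theta))
v = 2258 * 1540 / (2 * 3.9000e+06 * cos(45))
v = 0.6305 m/s


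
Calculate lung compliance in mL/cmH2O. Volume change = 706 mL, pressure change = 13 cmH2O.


C = dV / dP
C = 706 / 13
C = 54.31 mL/cmH2O


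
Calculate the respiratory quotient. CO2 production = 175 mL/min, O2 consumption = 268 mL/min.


RQ = VCO2 / VO2
RQ = 175 / 268
RQ = 0.653


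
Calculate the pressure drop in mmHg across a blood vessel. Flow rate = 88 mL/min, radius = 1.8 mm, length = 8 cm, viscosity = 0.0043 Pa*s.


dP = 8*mu*L*Q / (pi*r^4)
Q = 88 mL/min = 1.46667e-06 m^3/s
dP = 122.389 Pa = 122.389 / 133.322 mmHg = 0.918 mmHg


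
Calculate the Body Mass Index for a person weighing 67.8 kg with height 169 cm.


BMI = weight / height^2
height = 169 cm = 1.69 m
BMI = 67.8 / 1.69^2
BMI = 23.74 kg/m^2


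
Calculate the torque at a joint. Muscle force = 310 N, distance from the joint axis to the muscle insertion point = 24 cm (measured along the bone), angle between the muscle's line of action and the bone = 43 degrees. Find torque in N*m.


Torque = F * d * sin(theta)   (moment arm = d*sin(theta))
d = 24 cm = 0.24 m
Torque = 310 * 0.24 * sin(43)
Torque = 50.74 N*m


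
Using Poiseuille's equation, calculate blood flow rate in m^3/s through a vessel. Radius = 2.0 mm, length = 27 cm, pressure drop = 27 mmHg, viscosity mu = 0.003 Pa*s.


Q = pi*r^4*dP / (8*mu*L)
r = 0.002 m, L = 0.27 m
dP = 27 mmHg = 3599.694 Pa
Q = 2.7923e-05 m^3/s


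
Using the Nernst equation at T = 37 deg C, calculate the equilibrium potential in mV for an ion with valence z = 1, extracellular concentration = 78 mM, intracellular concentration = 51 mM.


E = (RT/(zF)) * ln(C_out/C_in)
T = 37 + 273.15 = 310.15 K
E = (8.314 * 310.15 / (1 * 96485)) * ln(78/51)
E = 11.36 mV


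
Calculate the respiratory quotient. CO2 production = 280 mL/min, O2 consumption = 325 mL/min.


RQ = VCO2 / VO2
RQ = 280 / 325
RQ = 0.8615


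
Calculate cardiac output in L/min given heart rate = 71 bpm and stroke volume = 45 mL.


CO = HR * SV
CO = 71 * 45 / 1000
CO = 3.195 L/min


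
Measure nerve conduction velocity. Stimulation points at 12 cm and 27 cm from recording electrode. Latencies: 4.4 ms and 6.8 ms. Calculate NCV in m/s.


Distance = (27 - 12) / 100 = 0.15 m
dt = (6.8 - 4.4) / 1000 = 0.0024 s
NCV = dist / dt = 62.5 m/s


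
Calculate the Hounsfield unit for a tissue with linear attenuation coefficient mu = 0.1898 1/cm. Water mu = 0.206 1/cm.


HU = ((mu_tissue - mu_water) / mu_water) * 1000
HU = ((0.1898 - 0.206) / 0.206) * 1000
HU = -78.64


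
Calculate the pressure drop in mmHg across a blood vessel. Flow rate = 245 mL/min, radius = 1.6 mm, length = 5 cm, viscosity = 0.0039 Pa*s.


dP = 8*mu*L*Q / (pi*r^4)
Q = 245 mL/min = 4.08333e-06 m^3/s
dP = 309.392 Pa = 309.392 / 133.322 mmHg = 2.321 mmHg


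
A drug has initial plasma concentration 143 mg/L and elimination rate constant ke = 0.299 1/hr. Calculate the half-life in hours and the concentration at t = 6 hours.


t_half = ln(2) / ke = 0.693147 / 0.299 = 2.318 hr
C(t) = C0 * exp(-ke*t) = 143 * exp(-0.299*6)
C(6) = 23.78 mg/L


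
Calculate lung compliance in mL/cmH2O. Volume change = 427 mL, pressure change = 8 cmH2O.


C = dV / dP
C = 427 / 8
C = 53.38 mL/cmH2O


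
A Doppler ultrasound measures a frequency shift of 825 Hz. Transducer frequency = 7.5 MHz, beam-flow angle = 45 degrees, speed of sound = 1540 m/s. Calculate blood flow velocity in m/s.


v = fd * c / (2 * f0 * cos(theta))
v = 825 * 1540 / (2 * 7.5000e+06 * cos(45))
v = 0.1198 m/s


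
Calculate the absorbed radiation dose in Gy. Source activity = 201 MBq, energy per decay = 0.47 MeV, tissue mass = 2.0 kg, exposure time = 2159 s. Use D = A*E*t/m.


A = 201 MBq = 2.0100e+08 Bq
E = 0.47 MeV = 7.5294e-14 J
D = A*E*t/m = 2.0100e+08*7.5294e-14*2159/2.0
D = 0.01634 Gy


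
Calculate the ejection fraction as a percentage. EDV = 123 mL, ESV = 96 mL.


SV = EDV - ESV = 123 - 96 = 27 mL
EF = SV/EDV * 100 = 27/123 * 100
EF = 21.95%


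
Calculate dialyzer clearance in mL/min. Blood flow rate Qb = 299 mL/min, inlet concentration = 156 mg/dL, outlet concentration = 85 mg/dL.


K = Qb * (Cb_in - Cb_out) / Cb_in
K = 299 * (156 - 85) / 156
K = 136.1 mL/min


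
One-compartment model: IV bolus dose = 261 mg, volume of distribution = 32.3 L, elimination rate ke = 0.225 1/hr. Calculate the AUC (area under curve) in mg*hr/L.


C0 = Dose/Vd = 261/32.3 = 8.0805 mg/L
AUC = C0/ke = 8.0805/0.225
AUC = 35.91 mg*hr/L


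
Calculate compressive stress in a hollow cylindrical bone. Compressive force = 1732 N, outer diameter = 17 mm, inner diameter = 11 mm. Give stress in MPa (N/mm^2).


A = pi*(r_o^2 - r_i^2)
r_o = 8.5 mm, r_i = 5.5 mm
A = 131.947 mm^2
sigma = F/A = 1732 / 131.947
sigma = 13.13 MPa
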